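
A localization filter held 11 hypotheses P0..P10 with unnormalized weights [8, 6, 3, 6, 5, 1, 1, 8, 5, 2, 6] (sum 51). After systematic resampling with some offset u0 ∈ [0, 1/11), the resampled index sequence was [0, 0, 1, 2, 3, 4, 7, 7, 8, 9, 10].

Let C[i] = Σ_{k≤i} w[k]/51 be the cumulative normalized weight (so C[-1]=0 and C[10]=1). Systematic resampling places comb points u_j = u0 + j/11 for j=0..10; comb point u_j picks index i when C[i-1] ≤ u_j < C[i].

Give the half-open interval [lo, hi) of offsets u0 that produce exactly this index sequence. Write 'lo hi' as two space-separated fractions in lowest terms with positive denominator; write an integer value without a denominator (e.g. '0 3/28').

8/187 2/33

C = [8/51, 14/51, 1/3, 23/51, 28/51, 29/51, 10/17, 38/51, 43/51, 15/17, 1]
j=0 picked index 0: u0 ∈ [0, 8/51)
j=1 picked index 0: u0 ∈ [-1/11, 37/561)
j=2 picked index 1: u0 ∈ [-14/561, 52/561)
j=3 picked index 2: u0 ∈ [1/561, 2/33)
j=4 picked index 3: u0 ∈ [-1/33, 49/561)
j=5 picked index 4: u0 ∈ [-2/561, 53/561)
j=6 picked index 7: u0 ∈ [8/187, 112/561)
j=7 picked index 7: u0 ∈ [-9/187, 61/561)
j=8 picked index 8: u0 ∈ [10/561, 65/561)
j=9 picked index 9: u0 ∈ [14/561, 12/187)
j=10 picked index 10: u0 ∈ [-5/187, 1/11)
intersection: [8/187, 2/33)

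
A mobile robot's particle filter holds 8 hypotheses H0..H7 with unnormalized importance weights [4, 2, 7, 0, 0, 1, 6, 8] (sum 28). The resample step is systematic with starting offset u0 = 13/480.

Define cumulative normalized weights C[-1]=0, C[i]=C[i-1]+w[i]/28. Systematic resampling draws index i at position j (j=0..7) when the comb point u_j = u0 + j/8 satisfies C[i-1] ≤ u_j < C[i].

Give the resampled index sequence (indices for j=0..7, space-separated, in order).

0 1 2 2 6 6 7 7

C = [1/7, 3/14, 13/28, 13/28, 13/28, 1/2, 5/7, 1]
j=0: u_0=13/480 ∈ [0, 1/7) → index 0
j=1: u_1=73/480 ∈ [1/7, 3/14) → index 1
j=2: u_2=133/480 ∈ [3/14, 13/28) → index 2
j=3: u_3=193/480 ∈ [3/14, 13/28) → index 2
j=4: u_4=253/480 ∈ [1/2, 5/7) → index 6
j=5: u_5=313/480 ∈ [1/2, 5/7) → index 6
j=6: u_6=373/480 ∈ [5/7, 1) → index 7
j=7: u_7=433/480 ∈ [5/7, 1) → index 7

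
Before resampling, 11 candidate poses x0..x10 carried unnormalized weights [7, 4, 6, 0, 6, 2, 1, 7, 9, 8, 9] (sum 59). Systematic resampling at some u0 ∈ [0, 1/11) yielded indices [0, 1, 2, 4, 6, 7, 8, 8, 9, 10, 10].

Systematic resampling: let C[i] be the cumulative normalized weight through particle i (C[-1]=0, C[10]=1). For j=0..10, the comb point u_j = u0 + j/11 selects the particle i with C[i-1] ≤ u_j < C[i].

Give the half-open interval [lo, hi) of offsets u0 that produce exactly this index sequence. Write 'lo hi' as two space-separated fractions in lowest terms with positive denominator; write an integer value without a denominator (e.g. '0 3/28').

C = [7/59, 11/59, 17/59, 17/59, 23/59, 25/59, 26/59, 33/59, 42/59, 50/59, 1]
j=0 picked index 0: u0 ∈ [0, 7/59)
j=1 picked index 1: u0 ∈ [18/649, 62/649)
j=2 picked index 2: u0 ∈ [3/649, 69/649)
j=3 picked index 4: u0 ∈ [10/649, 76/649)
j=4 picked index 6: u0 ∈ [39/649, 50/649)
j=5 picked index 7: u0 ∈ [-9/649, 68/649)
j=6 picked index 8: u0 ∈ [9/649, 108/649)
j=7 picked index 8: u0 ∈ [-50/649, 49/649)
j=8 picked index 9: u0 ∈ [-10/649, 78/649)
j=9 picked index 10: u0 ∈ [19/649, 2/11)
j=10 picked index 10: u0 ∈ [-40/649, 1/11)
intersection: [39/649, 49/649)

39/649 49/649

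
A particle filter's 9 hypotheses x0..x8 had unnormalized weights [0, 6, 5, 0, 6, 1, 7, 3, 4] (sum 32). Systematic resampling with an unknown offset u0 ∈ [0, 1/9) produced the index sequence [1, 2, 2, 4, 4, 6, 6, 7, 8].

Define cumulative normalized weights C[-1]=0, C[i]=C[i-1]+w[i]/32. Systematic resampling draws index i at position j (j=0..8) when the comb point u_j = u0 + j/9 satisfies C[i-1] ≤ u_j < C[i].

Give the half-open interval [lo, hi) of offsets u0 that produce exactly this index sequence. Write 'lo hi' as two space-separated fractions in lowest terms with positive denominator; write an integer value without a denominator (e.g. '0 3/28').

C = [0, 3/16, 11/32, 11/32, 17/32, 9/16, 25/32, 7/8, 1]
j=0 picked index 1: u0 ∈ [0, 3/16)
j=1 picked index 2: u0 ∈ [11/144, 67/288)
j=2 picked index 2: u0 ∈ [-5/144, 35/288)
j=3 picked index 4: u0 ∈ [1/96, 19/96)
j=4 picked index 4: u0 ∈ [-29/288, 25/288)
j=5 picked index 6: u0 ∈ [1/144, 65/288)
j=6 picked index 6: u0 ∈ [-5/48, 11/96)
j=7 picked index 7: u0 ∈ [1/288, 7/72)
j=8 picked index 8: u0 ∈ [-1/72, 1/9)
intersection: [11/144, 25/288)

11/144 25/288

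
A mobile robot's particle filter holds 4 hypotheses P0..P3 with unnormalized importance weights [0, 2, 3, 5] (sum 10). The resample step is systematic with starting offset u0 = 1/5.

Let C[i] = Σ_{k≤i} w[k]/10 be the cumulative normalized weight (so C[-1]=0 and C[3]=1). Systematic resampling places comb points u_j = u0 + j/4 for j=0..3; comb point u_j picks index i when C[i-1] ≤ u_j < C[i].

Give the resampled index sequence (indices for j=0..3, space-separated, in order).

2 2 3 3

C = [0, 1/5, 1/2, 1]
j=0: u_0=1/5 ∈ [1/5, 1/2) → index 2
j=1: u_1=9/20 ∈ [1/5, 1/2) → index 2
j=2: u_2=7/10 ∈ [1/2, 1) → index 3
j=3: u_3=19/20 ∈ [1/2, 1) → index 3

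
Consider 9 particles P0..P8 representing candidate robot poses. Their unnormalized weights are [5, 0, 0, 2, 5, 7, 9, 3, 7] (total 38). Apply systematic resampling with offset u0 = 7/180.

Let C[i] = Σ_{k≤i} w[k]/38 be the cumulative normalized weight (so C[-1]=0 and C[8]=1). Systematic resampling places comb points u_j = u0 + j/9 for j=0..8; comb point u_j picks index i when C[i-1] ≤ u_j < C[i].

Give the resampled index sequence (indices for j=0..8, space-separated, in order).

0 3 4 5 5 6 6 8 8

C = [5/38, 5/38, 5/38, 7/38, 6/19, 1/2, 14/19, 31/38, 1]
j=0: u_0=7/180 ∈ [0, 5/38) → index 0
j=1: u_1=3/20 ∈ [5/38, 7/38) → index 3
j=2: u_2=47/180 ∈ [7/38, 6/19) → index 4
j=3: u_3=67/180 ∈ [6/19, 1/2) → index 5
j=4: u_4=29/60 ∈ [6/19, 1/2) → index 5
j=5: u_5=107/180 ∈ [1/2, 14/19) → index 6
j=6: u_6=127/180 ∈ [1/2, 14/19) → index 6
j=7: u_7=49/60 ∈ [31/38, 1) → index 8
j=8: u_8=167/180 ∈ [31/38, 1) → index 8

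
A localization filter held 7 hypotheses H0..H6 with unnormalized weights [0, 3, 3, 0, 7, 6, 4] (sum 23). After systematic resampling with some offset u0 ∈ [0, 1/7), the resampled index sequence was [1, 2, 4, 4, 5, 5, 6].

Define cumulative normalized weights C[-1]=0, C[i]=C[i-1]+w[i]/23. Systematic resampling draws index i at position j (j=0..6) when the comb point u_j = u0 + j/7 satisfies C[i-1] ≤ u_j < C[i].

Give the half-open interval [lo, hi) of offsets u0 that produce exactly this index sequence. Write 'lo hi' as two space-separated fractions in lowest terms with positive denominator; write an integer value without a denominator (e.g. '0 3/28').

0 18/161

C = [0, 3/23, 6/23, 6/23, 13/23, 19/23, 1]
j=0 picked index 1: u0 ∈ [0, 3/23)
j=1 picked index 2: u0 ∈ [-2/161, 19/161)
j=2 picked index 4: u0 ∈ [-4/161, 45/161)
j=3 picked index 4: u0 ∈ [-27/161, 22/161)
j=4 picked index 5: u0 ∈ [-1/161, 41/161)
j=5 picked index 5: u0 ∈ [-24/161, 18/161)
j=6 picked index 6: u0 ∈ [-5/161, 1/7)
intersection: [0, 18/161)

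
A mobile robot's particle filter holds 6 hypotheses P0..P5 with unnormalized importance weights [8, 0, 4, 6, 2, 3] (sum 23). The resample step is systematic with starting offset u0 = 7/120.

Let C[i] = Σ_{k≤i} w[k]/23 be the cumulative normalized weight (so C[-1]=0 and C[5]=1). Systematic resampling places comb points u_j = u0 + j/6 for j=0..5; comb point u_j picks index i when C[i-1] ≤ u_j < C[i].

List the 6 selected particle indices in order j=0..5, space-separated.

0 0 2 3 3 5

C = [8/23, 8/23, 12/23, 18/23, 20/23, 1]
j=0: u_0=7/120 ∈ [0, 8/23) → index 0
j=1: u_1=9/40 ∈ [0, 8/23) → index 0
j=2: u_2=47/120 ∈ [8/23, 12/23) → index 2
j=3: u_3=67/120 ∈ [12/23, 18/23) → index 3
j=4: u_4=29/40 ∈ [12/23, 18/23) → index 3
j=5: u_5=107/120 ∈ [20/23, 1) → index 5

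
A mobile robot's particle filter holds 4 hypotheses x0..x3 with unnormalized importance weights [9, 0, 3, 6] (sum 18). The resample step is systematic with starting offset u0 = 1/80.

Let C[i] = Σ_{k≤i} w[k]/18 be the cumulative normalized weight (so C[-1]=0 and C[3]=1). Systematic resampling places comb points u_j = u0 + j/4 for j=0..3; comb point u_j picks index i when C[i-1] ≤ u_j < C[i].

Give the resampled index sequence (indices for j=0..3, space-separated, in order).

0 0 2 3

C = [1/2, 1/2, 2/3, 1]
j=0: u_0=1/80 ∈ [0, 1/2) → index 0
j=1: u_1=21/80 ∈ [0, 1/2) → index 0
j=2: u_2=41/80 ∈ [1/2, 2/3) → index 2
j=3: u_3=61/80 ∈ [2/3, 1) → index 3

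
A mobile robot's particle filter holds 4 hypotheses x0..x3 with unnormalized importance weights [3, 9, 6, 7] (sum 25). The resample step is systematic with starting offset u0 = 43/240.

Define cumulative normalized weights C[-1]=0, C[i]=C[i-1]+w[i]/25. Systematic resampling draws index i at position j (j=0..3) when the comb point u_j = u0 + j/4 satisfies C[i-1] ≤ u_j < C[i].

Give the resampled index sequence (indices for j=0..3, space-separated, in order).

C = [3/25, 12/25, 18/25, 1]
j=0: u_0=43/240 ∈ [3/25, 12/25) → index 1
j=1: u_1=103/240 ∈ [3/25, 12/25) → index 1
j=2: u_2=163/240 ∈ [12/25, 18/25) → index 2
j=3: u_3=223/240 ∈ [18/25, 1) → index 3

1 1 2 3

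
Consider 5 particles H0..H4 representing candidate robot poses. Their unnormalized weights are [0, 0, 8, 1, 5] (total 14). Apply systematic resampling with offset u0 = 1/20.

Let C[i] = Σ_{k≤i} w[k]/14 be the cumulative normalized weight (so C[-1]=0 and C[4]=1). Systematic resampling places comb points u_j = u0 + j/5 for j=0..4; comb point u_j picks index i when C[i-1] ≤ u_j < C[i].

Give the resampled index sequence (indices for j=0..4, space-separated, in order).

2 2 2 4 4

C = [0, 0, 4/7, 9/14, 1]
j=0: u_0=1/20 ∈ [0, 4/7) → index 2
j=1: u_1=1/4 ∈ [0, 4/7) → index 2
j=2: u_2=9/20 ∈ [0, 4/7) → index 2
j=3: u_3=13/20 ∈ [9/14, 1) → index 4
j=4: u_4=17/20 ∈ [9/14, 1) → index 4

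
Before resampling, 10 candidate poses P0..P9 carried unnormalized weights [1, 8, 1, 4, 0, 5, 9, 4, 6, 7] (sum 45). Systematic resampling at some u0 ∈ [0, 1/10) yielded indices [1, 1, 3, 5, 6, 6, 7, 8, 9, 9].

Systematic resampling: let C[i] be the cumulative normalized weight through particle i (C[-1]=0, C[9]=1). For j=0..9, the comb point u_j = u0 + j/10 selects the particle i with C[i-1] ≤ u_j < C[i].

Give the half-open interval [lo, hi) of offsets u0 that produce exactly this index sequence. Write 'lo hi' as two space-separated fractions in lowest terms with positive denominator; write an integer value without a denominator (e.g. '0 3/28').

2/45 1/10

C = [1/45, 1/5, 2/9, 14/45, 14/45, 19/45, 28/45, 32/45, 38/45, 1]
j=0 picked index 1: u0 ∈ [1/45, 1/5)
j=1 picked index 1: u0 ∈ [-7/90, 1/10)
j=2 picked index 3: u0 ∈ [1/45, 1/9)
j=3 picked index 5: u0 ∈ [1/90, 11/90)
j=4 picked index 6: u0 ∈ [1/45, 2/9)
j=5 picked index 6: u0 ∈ [-7/90, 11/90)
j=6 picked index 7: u0 ∈ [1/45, 1/9)
j=7 picked index 8: u0 ∈ [1/90, 13/90)
j=8 picked index 9: u0 ∈ [2/45, 1/5)
j=9 picked index 9: u0 ∈ [-1/18, 1/10)
intersection: [2/45, 1/10)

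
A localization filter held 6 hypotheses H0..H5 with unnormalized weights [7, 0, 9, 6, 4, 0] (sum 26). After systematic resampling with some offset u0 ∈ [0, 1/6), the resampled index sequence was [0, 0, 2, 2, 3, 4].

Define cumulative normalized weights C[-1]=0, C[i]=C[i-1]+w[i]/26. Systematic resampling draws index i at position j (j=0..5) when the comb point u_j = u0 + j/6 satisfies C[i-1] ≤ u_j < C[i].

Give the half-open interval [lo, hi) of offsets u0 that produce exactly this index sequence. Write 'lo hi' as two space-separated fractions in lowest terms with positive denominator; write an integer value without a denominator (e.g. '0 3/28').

C = [7/26, 7/26, 8/13, 11/13, 1, 1]
j=0 picked index 0: u0 ∈ [0, 7/26)
j=1 picked index 0: u0 ∈ [-1/6, 4/39)
j=2 picked index 2: u0 ∈ [-5/78, 11/39)
j=3 picked index 2: u0 ∈ [-3/13, 3/26)
j=4 picked index 3: u0 ∈ [-2/39, 7/39)
j=5 picked index 4: u0 ∈ [1/78, 1/6)
intersection: [1/78, 4/39)

1/78 4/39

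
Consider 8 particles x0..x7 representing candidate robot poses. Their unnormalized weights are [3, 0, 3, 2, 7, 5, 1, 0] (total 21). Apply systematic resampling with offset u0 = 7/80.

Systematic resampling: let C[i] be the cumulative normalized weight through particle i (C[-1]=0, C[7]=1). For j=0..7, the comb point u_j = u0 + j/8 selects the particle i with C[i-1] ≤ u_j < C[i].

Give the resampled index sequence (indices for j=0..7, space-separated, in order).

0 2 3 4 4 4 5 6

C = [1/7, 1/7, 2/7, 8/21, 5/7, 20/21, 1, 1]
j=0: u_0=7/80 ∈ [0, 1/7) → index 0
j=1: u_1=17/80 ∈ [1/7, 2/7) → index 2
j=2: u_2=27/80 ∈ [2/7, 8/21) → index 3
j=3: u_3=37/80 ∈ [8/21, 5/7) → index 4
j=4: u_4=47/80 ∈ [8/21, 5/7) → index 4
j=5: u_5=57/80 ∈ [8/21, 5/7) → index 4
j=6: u_6=67/80 ∈ [5/7, 20/21) → index 5
j=7: u_7=77/80 ∈ [20/21, 1) → index 6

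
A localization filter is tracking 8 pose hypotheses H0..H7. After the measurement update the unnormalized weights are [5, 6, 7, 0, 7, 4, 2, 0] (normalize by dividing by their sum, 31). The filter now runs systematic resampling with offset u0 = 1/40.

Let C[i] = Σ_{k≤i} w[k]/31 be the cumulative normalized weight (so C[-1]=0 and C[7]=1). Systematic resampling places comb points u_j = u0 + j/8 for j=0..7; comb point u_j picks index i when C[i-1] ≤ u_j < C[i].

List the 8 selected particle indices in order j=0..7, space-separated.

C = [5/31, 11/31, 18/31, 18/31, 25/31, 29/31, 1, 1]
j=0: u_0=1/40 ∈ [0, 5/31) → index 0
j=1: u_1=3/20 ∈ [0, 5/31) → index 0
j=2: u_2=11/40 ∈ [5/31, 11/31) → index 1
j=3: u_3=2/5 ∈ [11/31, 18/31) → index 2
j=4: u_4=21/40 ∈ [11/31, 18/31) → index 2
j=5: u_5=13/20 ∈ [18/31, 25/31) → index 4
j=6: u_6=31/40 ∈ [18/31, 25/31) → index 4
j=7: u_7=9/10 ∈ [25/31, 29/31) → index 5

0 0 1 2 2 4 4 5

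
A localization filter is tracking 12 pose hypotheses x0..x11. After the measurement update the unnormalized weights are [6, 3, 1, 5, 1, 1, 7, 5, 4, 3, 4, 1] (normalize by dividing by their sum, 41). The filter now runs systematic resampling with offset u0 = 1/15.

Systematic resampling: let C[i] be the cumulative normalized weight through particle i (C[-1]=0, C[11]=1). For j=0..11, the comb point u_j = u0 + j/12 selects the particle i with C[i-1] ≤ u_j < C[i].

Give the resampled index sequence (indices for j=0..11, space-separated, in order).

C = [6/41, 9/41, 10/41, 15/41, 16/41, 17/41, 24/41, 29/41, 33/41, 36/41, 40/41, 1]
j=0: u_0=1/15 ∈ [0, 6/41) → index 0
j=1: u_1=3/20 ∈ [6/41, 9/41) → index 1
j=2: u_2=7/30 ∈ [9/41, 10/41) → index 2
j=3: u_3=19/60 ∈ [10/41, 15/41) → index 3
j=4: u_4=2/5 ∈ [16/41, 17/41) → index 5
j=5: u_5=29/60 ∈ [17/41, 24/41) → index 6
j=6: u_6=17/30 ∈ [17/41, 24/41) → index 6
j=7: u_7=13/20 ∈ [24/41, 29/41) → index 7
j=8: u_8=11/15 ∈ [29/41, 33/41) → index 8
j=9: u_9=49/60 ∈ [33/41, 36/41) → index 9
j=10: u_10=9/10 ∈ [36/41, 40/41) → index 10
j=11: u_11=59/60 ∈ [40/41, 1) → index 11

0 1 2 3 5 6 6 7 8 9 10 11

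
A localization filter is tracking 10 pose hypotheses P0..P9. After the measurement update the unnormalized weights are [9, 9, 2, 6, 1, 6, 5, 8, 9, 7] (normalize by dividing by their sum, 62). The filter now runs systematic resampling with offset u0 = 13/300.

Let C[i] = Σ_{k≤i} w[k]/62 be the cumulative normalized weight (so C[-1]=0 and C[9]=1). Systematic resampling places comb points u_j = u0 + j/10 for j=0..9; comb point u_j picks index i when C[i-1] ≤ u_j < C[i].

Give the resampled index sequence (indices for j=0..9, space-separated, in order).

0 0 1 3 5 6 7 8 8 9

C = [9/62, 9/31, 10/31, 13/31, 27/62, 33/62, 19/31, 23/31, 55/62, 1]
j=0: u_0=13/300 ∈ [0, 9/62) → index 0
j=1: u_1=43/300 ∈ [0, 9/62) → index 0
j=2: u_2=73/300 ∈ [9/62, 9/31) → index 1
j=3: u_3=103/300 ∈ [10/31, 13/31) → index 3
j=4: u_4=133/300 ∈ [27/62, 33/62) → index 5
j=5: u_5=163/300 ∈ [33/62, 19/31) → index 6
j=6: u_6=193/300 ∈ [19/31, 23/31) → index 7
j=7: u_7=223/300 ∈ [23/31, 55/62) → index 8
j=8: u_8=253/300 ∈ [23/31, 55/62) → index 8
j=9: u_9=283/300 ∈ [55/62, 1) → index 9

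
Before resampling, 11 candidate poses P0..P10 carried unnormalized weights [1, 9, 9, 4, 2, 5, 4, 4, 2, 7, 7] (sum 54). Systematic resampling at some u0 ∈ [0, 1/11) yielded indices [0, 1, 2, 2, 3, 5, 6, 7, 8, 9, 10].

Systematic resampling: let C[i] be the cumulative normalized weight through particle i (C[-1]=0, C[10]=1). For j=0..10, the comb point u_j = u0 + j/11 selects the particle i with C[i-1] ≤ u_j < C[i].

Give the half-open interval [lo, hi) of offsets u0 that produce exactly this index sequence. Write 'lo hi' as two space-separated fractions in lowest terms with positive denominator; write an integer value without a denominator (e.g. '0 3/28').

C = [1/54, 5/27, 19/54, 23/54, 25/54, 5/9, 17/27, 19/27, 20/27, 47/54, 1]
j=0 picked index 0: u0 ∈ [0, 1/54)
j=1 picked index 1: u0 ∈ [-43/594, 28/297)
j=2 picked index 2: u0 ∈ [1/297, 101/594)
j=3 picked index 2: u0 ∈ [-26/297, 47/594)
j=4 picked index 3: u0 ∈ [-7/594, 37/594)
j=5 picked index 5: u0 ∈ [5/594, 10/99)
j=6 picked index 6: u0 ∈ [1/99, 25/297)
j=7 picked index 7: u0 ∈ [-2/297, 20/297)
j=8 picked index 8: u0 ∈ [-7/297, 4/297)
j=9 picked index 9: u0 ∈ [-23/297, 31/594)
j=10 picked index 10: u0 ∈ [-23/594, 1/11)
intersection: [1/99, 4/297)

1/99 4/297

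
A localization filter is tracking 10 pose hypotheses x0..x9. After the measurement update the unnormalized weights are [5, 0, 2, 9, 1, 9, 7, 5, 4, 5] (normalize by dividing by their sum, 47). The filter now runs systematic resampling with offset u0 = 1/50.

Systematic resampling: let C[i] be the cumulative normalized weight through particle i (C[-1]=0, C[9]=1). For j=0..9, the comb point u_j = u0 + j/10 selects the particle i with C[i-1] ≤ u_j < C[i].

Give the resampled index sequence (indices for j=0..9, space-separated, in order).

0 2 3 3 5 5 6 7 8 9

C = [5/47, 5/47, 7/47, 16/47, 17/47, 26/47, 33/47, 38/47, 42/47, 1]
j=0: u_0=1/50 ∈ [0, 5/47) → index 0
j=1: u_1=3/25 ∈ [5/47, 7/47) → index 2
j=2: u_2=11/50 ∈ [7/47, 16/47) → index 3
j=3: u_3=8/25 ∈ [7/47, 16/47) → index 3
j=4: u_4=21/50 ∈ [17/47, 26/47) → index 5
j=5: u_5=13/25 ∈ [17/47, 26/47) → index 5
j=6: u_6=31/50 ∈ [26/47, 33/47) → index 6
j=7: u_7=18/25 ∈ [33/47, 38/47) → index 7
j=8: u_8=41/50 ∈ [38/47, 42/47) → index 8
j=9: u_9=23/25 ∈ [42/47, 1) → index 9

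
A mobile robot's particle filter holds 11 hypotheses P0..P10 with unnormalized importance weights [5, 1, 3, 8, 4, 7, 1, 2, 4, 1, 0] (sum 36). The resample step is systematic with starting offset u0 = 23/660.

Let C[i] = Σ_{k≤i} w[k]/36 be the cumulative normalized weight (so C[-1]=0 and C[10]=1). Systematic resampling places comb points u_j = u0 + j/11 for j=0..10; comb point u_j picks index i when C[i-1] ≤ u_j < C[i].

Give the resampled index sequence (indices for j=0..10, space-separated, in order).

0 0 2 3 3 4 4 5 5 7 8

C = [5/36, 1/6, 1/4, 17/36, 7/12, 7/9, 29/36, 31/36, 35/36, 1, 1]
j=0: u_0=23/660 ∈ [0, 5/36) → index 0
j=1: u_1=83/660 ∈ [0, 5/36) → index 0
j=2: u_2=13/60 ∈ [1/6, 1/4) → index 2
j=3: u_3=203/660 ∈ [1/4, 17/36) → index 3
j=4: u_4=263/660 ∈ [1/4, 17/36) → index 3
j=5: u_5=323/660 ∈ [17/36, 7/12) → index 4
j=6: u_6=383/660 ∈ [17/36, 7/12) → index 4
j=7: u_7=443/660 ∈ [7/12, 7/9) → index 5
j=8: u_8=503/660 ∈ [7/12, 7/9) → index 5
j=9: u_9=563/660 ∈ [29/36, 31/36) → index 7
j=10: u_10=623/660 ∈ [31/36, 35/36) → index 8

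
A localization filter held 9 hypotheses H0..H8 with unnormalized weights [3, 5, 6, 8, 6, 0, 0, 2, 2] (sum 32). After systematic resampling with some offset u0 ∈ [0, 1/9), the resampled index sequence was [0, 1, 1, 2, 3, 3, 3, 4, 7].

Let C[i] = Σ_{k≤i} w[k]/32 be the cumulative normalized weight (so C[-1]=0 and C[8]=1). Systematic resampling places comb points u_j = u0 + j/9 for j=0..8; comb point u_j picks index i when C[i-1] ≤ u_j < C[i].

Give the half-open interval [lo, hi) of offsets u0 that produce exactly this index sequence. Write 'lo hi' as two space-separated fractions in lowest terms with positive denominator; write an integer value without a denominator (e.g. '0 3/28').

0 1/48

C = [3/32, 1/4, 7/16, 11/16, 7/8, 7/8, 7/8, 15/16, 1]
j=0 picked index 0: u0 ∈ [0, 3/32)
j=1 picked index 1: u0 ∈ [-5/288, 5/36)
j=2 picked index 1: u0 ∈ [-37/288, 1/36)
j=3 picked index 2: u0 ∈ [-1/12, 5/48)
j=4 picked index 3: u0 ∈ [-1/144, 35/144)
j=5 picked index 3: u0 ∈ [-17/144, 19/144)
j=6 picked index 3: u0 ∈ [-11/48, 1/48)
j=7 picked index 4: u0 ∈ [-13/144, 7/72)
j=8 picked index 7: u0 ∈ [-1/72, 7/144)
intersection: [0, 1/48)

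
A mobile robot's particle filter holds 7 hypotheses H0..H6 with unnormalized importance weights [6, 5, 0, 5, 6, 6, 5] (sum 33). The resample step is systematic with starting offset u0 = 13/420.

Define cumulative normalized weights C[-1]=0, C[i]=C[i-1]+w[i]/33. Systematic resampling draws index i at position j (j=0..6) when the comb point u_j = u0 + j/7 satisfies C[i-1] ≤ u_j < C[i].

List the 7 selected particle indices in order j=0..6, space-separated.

C = [2/11, 1/3, 1/3, 16/33, 2/3, 28/33, 1]
j=0: u_0=13/420 ∈ [0, 2/11) → index 0
j=1: u_1=73/420 ∈ [0, 2/11) → index 0
j=2: u_2=19/60 ∈ [2/11, 1/3) → index 1
j=3: u_3=193/420 ∈ [1/3, 16/33) → index 3
j=4: u_4=253/420 ∈ [16/33, 2/3) → index 4
j=5: u_5=313/420 ∈ [2/3, 28/33) → index 5
j=6: u_6=373/420 ∈ [28/33, 1) → index 6

0 0 1 3 4 5 6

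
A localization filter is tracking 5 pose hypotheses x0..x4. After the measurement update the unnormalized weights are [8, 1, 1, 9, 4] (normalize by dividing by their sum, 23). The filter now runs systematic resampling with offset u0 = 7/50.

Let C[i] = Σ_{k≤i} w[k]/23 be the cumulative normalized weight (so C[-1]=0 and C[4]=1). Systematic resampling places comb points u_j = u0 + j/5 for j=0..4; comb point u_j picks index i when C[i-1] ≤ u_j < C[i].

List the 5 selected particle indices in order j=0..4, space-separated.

C = [8/23, 9/23, 10/23, 19/23, 1]
j=0: u_0=7/50 ∈ [0, 8/23) → index 0
j=1: u_1=17/50 ∈ [0, 8/23) → index 0
j=2: u_2=27/50 ∈ [10/23, 19/23) → index 3
j=3: u_3=37/50 ∈ [10/23, 19/23) → index 3
j=4: u_4=47/50 ∈ [19/23, 1) → index 4

0 0 3 3 4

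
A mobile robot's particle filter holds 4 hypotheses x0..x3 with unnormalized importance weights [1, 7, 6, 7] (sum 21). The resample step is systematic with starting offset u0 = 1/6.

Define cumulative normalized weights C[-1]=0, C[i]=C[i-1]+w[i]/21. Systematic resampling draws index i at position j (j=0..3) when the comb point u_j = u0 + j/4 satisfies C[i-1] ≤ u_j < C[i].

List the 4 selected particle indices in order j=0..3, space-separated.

1 2 3 3

C = [1/21, 8/21, 2/3, 1]
j=0: u_0=1/6 ∈ [1/21, 8/21) → index 1
j=1: u_1=5/12 ∈ [8/21, 2/3) → index 2
j=2: u_2=2/3 ∈ [2/3, 1) → index 3
j=3: u_3=11/12 ∈ [2/3, 1) → index 3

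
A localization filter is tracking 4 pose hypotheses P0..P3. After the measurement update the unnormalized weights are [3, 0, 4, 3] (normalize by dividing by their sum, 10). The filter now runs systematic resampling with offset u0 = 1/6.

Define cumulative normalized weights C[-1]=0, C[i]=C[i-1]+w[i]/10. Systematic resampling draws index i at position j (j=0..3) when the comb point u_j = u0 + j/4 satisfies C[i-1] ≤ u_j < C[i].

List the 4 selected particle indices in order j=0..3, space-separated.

0 2 2 3

C = [3/10, 3/10, 7/10, 1]
j=0: u_0=1/6 ∈ [0, 3/10) → index 0
j=1: u_1=5/12 ∈ [3/10, 7/10) → index 2
j=2: u_2=2/3 ∈ [3/10, 7/10) → index 2
j=3: u_3=11/12 ∈ [7/10, 1) → index 3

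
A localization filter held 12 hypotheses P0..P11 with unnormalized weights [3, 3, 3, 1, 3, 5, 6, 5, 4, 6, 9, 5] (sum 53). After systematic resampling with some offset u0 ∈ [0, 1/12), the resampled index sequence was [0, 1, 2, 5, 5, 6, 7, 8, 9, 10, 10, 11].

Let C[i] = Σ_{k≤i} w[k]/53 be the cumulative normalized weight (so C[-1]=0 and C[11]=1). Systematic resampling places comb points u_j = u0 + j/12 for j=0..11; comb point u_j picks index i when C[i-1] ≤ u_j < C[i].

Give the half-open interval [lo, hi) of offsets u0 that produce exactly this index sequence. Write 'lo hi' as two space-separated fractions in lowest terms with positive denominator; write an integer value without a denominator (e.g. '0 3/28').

0 1/318

C = [3/53, 6/53, 9/53, 10/53, 13/53, 18/53, 24/53, 29/53, 33/53, 39/53, 48/53, 1]
j=0 picked index 0: u0 ∈ [0, 3/53)
j=1 picked index 1: u0 ∈ [-17/636, 19/636)
j=2 picked index 2: u0 ∈ [-17/318, 1/318)
j=3 picked index 5: u0 ∈ [-1/212, 19/212)
j=4 picked index 5: u0 ∈ [-14/159, 1/159)
j=5 picked index 6: u0 ∈ [-49/636, 23/636)
j=6 picked index 7: u0 ∈ [-5/106, 5/106)
j=7 picked index 8: u0 ∈ [-23/636, 25/636)
j=8 picked index 9: u0 ∈ [-7/159, 11/159)
j=9 picked index 10: u0 ∈ [-3/212, 33/212)
j=10 picked index 10: u0 ∈ [-31/318, 23/318)
j=11 picked index 11: u0 ∈ [-7/636, 1/12)
intersection: [0, 1/318)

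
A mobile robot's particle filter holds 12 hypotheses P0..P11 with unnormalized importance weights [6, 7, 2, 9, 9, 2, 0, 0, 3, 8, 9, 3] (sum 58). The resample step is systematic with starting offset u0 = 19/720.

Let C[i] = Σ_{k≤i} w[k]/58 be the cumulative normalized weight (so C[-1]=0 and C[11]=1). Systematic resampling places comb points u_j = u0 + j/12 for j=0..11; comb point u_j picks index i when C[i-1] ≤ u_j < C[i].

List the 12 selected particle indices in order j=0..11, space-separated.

C = [3/29, 13/58, 15/58, 12/29, 33/58, 35/58, 35/58, 35/58, 19/29, 23/29, 55/58, 1]
j=0: u_0=19/720 ∈ [0, 3/29) → index 0
j=1: u_1=79/720 ∈ [3/29, 13/58) → index 1
j=2: u_2=139/720 ∈ [3/29, 13/58) → index 1
j=3: u_3=199/720 ∈ [15/58, 12/29) → index 3
j=4: u_4=259/720 ∈ [15/58, 12/29) → index 3
j=5: u_5=319/720 ∈ [12/29, 33/58) → index 4
j=6: u_6=379/720 ∈ [12/29, 33/58) → index 4
j=7: u_7=439/720 ∈ [35/58, 19/29) → index 8
j=8: u_8=499/720 ∈ [19/29, 23/29) → index 9
j=9: u_9=559/720 ∈ [19/29, 23/29) → index 9
j=10: u_10=619/720 ∈ [23/29, 55/58) → index 10
j=11: u_11=679/720 ∈ [23/29, 55/58) → index 10

0 1 1 3 3 4 4 8 9 9 10 10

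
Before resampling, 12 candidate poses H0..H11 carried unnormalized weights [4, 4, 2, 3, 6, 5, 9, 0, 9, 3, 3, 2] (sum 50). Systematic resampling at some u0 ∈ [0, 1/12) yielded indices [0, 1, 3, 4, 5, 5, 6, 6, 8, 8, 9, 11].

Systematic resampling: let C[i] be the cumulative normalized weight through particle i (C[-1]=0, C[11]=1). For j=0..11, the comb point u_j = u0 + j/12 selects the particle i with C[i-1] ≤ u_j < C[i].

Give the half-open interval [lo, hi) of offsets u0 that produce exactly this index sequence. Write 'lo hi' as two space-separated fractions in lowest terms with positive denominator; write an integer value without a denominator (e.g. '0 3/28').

C = [2/25, 4/25, 1/5, 13/50, 19/50, 12/25, 33/50, 33/50, 21/25, 9/10, 24/25, 1]
j=0 picked index 0: u0 ∈ [0, 2/25)
j=1 picked index 1: u0 ∈ [-1/300, 23/300)
j=2 picked index 3: u0 ∈ [1/30, 7/75)
j=3 picked index 4: u0 ∈ [1/100, 13/100)
j=4 picked index 5: u0 ∈ [7/150, 11/75)
j=5 picked index 5: u0 ∈ [-11/300, 19/300)
j=6 picked index 6: u0 ∈ [-1/50, 4/25)
j=7 picked index 6: u0 ∈ [-31/300, 23/300)
j=8 picked index 8: u0 ∈ [-1/150, 13/75)
j=9 picked index 8: u0 ∈ [-9/100, 9/100)
j=10 picked index 9: u0 ∈ [1/150, 1/15)
j=11 picked index 11: u0 ∈ [13/300, 1/12)
intersection: [7/150, 19/300)

7/150 19/300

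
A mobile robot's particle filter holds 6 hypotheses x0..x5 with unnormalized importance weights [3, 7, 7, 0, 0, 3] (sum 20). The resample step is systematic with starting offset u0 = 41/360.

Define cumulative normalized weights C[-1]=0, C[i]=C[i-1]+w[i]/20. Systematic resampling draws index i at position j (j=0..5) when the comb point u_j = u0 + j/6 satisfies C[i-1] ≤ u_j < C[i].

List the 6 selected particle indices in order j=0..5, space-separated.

C = [3/20, 1/2, 17/20, 17/20, 17/20, 1]
j=0: u_0=41/360 ∈ [0, 3/20) → index 0
j=1: u_1=101/360 ∈ [3/20, 1/2) → index 1
j=2: u_2=161/360 ∈ [3/20, 1/2) → index 1
j=3: u_3=221/360 ∈ [1/2, 17/20) → index 2
j=4: u_4=281/360 ∈ [1/2, 17/20) → index 2
j=5: u_5=341/360 ∈ [17/20, 1) → index 5

0 1 1 2 2 5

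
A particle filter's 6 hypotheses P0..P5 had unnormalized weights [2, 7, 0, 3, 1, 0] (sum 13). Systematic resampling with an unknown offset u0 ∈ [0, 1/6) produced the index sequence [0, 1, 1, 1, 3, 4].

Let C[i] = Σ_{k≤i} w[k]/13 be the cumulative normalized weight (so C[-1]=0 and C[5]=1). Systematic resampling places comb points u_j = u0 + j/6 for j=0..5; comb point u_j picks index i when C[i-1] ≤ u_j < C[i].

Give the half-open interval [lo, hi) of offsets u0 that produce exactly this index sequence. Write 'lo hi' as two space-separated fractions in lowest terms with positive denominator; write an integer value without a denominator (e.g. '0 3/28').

7/78 2/13

C = [2/13, 9/13, 9/13, 12/13, 1, 1]
j=0 picked index 0: u0 ∈ [0, 2/13)
j=1 picked index 1: u0 ∈ [-1/78, 41/78)
j=2 picked index 1: u0 ∈ [-7/39, 14/39)
j=3 picked index 1: u0 ∈ [-9/26, 5/26)
j=4 picked index 3: u0 ∈ [1/39, 10/39)
j=5 picked index 4: u0 ∈ [7/78, 1/6)
intersection: [7/78, 2/13)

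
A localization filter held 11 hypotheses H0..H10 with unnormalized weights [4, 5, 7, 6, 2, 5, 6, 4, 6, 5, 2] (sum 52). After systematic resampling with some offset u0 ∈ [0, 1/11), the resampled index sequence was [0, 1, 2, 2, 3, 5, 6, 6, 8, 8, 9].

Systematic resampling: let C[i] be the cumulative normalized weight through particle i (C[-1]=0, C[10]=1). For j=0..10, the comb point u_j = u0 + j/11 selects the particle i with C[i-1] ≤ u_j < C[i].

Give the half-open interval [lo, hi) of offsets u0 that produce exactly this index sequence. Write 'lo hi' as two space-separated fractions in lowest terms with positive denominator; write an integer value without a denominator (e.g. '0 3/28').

1/44 5/143

C = [1/13, 9/52, 4/13, 11/26, 6/13, 29/52, 35/52, 3/4, 45/52, 25/26, 1]
j=0 picked index 0: u0 ∈ [0, 1/13)
j=1 picked index 1: u0 ∈ [-2/143, 47/572)
j=2 picked index 2: u0 ∈ [-5/572, 18/143)
j=3 picked index 2: u0 ∈ [-57/572, 5/143)
j=4 picked index 3: u0 ∈ [-8/143, 17/286)
j=5 picked index 5: u0 ∈ [1/143, 59/572)
j=6 picked index 6: u0 ∈ [7/572, 73/572)
j=7 picked index 6: u0 ∈ [-45/572, 21/572)
j=8 picked index 8: u0 ∈ [1/44, 79/572)
j=9 picked index 8: u0 ∈ [-3/44, 27/572)
j=10 picked index 9: u0 ∈ [-25/572, 15/286)
intersection: [1/44, 5/143)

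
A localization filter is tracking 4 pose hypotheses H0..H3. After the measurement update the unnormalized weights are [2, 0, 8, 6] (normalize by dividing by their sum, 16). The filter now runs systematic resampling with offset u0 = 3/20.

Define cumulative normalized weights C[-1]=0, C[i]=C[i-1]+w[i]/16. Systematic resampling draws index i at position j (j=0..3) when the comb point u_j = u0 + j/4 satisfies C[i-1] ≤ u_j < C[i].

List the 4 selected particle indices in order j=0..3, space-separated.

2 2 3 3

C = [1/8, 1/8, 5/8, 1]
j=0: u_0=3/20 ∈ [1/8, 5/8) → index 2
j=1: u_1=2/5 ∈ [1/8, 5/8) → index 2
j=2: u_2=13/20 ∈ [5/8, 1) → index 3
j=3: u_3=9/10 ∈ [5/8, 1) → index 3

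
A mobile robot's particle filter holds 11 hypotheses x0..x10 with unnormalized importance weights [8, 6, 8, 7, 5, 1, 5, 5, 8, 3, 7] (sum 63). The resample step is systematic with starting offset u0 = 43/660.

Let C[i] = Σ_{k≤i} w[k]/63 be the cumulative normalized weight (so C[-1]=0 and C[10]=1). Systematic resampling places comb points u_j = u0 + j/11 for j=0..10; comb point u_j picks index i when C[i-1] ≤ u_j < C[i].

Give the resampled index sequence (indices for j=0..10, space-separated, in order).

0 1 2 2 3 4 6 7 8 9 10

C = [8/63, 2/9, 22/63, 29/63, 34/63, 5/9, 40/63, 5/7, 53/63, 8/9, 1]
j=0: u_0=43/660 ∈ [0, 8/63) → index 0
j=1: u_1=103/660 ∈ [8/63, 2/9) → index 1
j=2: u_2=163/660 ∈ [2/9, 22/63) → index 2
j=3: u_3=223/660 ∈ [2/9, 22/63) → index 2
j=4: u_4=283/660 ∈ [22/63, 29/63) → index 3
j=5: u_5=343/660 ∈ [29/63, 34/63) → index 4
j=6: u_6=403/660 ∈ [5/9, 40/63) → index 6
j=7: u_7=463/660 ∈ [40/63, 5/7) → index 7
j=8: u_8=523/660 ∈ [5/7, 53/63) → index 8
j=9: u_9=53/60 ∈ [53/63, 8/9) → index 9
j=10: u_10=643/660 ∈ [8/9, 1) → index 10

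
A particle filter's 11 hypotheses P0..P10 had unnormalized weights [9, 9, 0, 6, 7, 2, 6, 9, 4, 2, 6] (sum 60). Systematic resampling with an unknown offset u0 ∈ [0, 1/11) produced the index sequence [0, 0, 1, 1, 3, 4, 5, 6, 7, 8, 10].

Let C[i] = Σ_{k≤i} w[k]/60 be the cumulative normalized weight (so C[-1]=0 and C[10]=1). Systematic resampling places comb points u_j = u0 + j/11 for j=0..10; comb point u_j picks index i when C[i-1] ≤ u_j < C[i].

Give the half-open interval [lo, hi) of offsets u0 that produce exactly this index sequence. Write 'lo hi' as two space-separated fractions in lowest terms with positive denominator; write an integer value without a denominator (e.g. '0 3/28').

C = [3/20, 3/10, 3/10, 2/5, 31/60, 11/20, 13/20, 4/5, 13/15, 9/10, 1]
j=0 picked index 0: u0 ∈ [0, 3/20)
j=1 picked index 0: u0 ∈ [-1/11, 13/220)
j=2 picked index 1: u0 ∈ [-7/220, 13/110)
j=3 picked index 1: u0 ∈ [-27/220, 3/110)
j=4 picked index 3: u0 ∈ [-7/110, 2/55)
j=5 picked index 4: u0 ∈ [-3/55, 41/660)
j=6 picked index 5: u0 ∈ [-19/660, 1/220)
j=7 picked index 6: u0 ∈ [-19/220, 3/220)
j=8 picked index 7: u0 ∈ [-17/220, 4/55)
j=9 picked index 8: u0 ∈ [-1/55, 8/165)
j=10 picked index 10: u0 ∈ [-1/110, 1/11)
intersection: [0, 1/220)

0 1/220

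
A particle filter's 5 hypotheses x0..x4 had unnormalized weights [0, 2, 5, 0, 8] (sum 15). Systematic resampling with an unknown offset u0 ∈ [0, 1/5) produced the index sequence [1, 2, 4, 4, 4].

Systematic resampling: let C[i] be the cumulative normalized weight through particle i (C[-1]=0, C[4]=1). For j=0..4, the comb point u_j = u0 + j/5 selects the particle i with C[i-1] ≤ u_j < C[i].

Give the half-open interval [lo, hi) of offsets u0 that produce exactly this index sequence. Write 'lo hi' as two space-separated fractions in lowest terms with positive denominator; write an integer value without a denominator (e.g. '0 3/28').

C = [0, 2/15, 7/15, 7/15, 1]
j=0 picked index 1: u0 ∈ [0, 2/15)
j=1 picked index 2: u0 ∈ [-1/15, 4/15)
j=2 picked index 4: u0 ∈ [1/15, 3/5)
j=3 picked index 4: u0 ∈ [-2/15, 2/5)
j=4 picked index 4: u0 ∈ [-1/3, 1/5)
intersection: [1/15, 2/15)

1/15 2/15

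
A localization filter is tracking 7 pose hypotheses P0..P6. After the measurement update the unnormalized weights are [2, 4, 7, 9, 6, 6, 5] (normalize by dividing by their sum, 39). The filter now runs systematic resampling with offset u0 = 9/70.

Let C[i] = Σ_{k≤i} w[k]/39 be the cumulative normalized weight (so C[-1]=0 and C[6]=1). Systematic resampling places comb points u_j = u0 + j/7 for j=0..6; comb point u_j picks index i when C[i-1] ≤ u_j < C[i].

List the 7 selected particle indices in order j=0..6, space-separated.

1 2 3 3 4 5 6

C = [2/39, 2/13, 1/3, 22/39, 28/39, 34/39, 1]
j=0: u_0=9/70 ∈ [2/39, 2/13) → index 1
j=1: u_1=19/70 ∈ [2/13, 1/3) → index 2
j=2: u_2=29/70 ∈ [1/3, 22/39) → index 3
j=3: u_3=39/70 ∈ [1/3, 22/39) → index 3
j=4: u_4=7/10 ∈ [22/39, 28/39) → index 4
j=5: u_5=59/70 ∈ [28/39, 34/39) → index 5
j=6: u_6=69/70 ∈ [34/39, 1) → index 6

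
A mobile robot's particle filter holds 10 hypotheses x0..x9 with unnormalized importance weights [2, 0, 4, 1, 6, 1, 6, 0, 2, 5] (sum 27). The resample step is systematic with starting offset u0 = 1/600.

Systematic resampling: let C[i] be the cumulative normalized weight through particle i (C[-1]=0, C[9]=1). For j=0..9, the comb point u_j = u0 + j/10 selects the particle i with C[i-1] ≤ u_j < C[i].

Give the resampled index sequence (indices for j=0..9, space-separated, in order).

C = [2/27, 2/27, 2/9, 7/27, 13/27, 14/27, 20/27, 20/27, 22/27, 1]
j=0: u_0=1/600 ∈ [0, 2/27) → index 0
j=1: u_1=61/600 ∈ [2/27, 2/9) → index 2
j=2: u_2=121/600 ∈ [2/27, 2/9) → index 2
j=3: u_3=181/600 ∈ [7/27, 13/27) → index 4
j=4: u_4=241/600 ∈ [7/27, 13/27) → index 4
j=5: u_5=301/600 ∈ [13/27, 14/27) → index 5
j=6: u_6=361/600 ∈ [14/27, 20/27) → index 6
j=7: u_7=421/600 ∈ [14/27, 20/27) → index 6
j=8: u_8=481/600 ∈ [20/27, 22/27) → index 8
j=9: u_9=541/600 ∈ [22/27, 1) → index 9

0 2 2 4 4 5 6 6 8 9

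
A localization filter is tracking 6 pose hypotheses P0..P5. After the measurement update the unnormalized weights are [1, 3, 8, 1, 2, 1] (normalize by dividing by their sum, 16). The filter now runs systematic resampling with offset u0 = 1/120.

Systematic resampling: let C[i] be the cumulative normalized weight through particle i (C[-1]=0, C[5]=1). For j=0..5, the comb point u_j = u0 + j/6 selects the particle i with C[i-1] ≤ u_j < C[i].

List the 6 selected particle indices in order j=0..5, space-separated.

C = [1/16, 1/4, 3/4, 13/16, 15/16, 1]
j=0: u_0=1/120 ∈ [0, 1/16) → index 0
j=1: u_1=7/40 ∈ [1/16, 1/4) → index 1
j=2: u_2=41/120 ∈ [1/4, 3/4) → index 2
j=3: u_3=61/120 ∈ [1/4, 3/4) → index 2
j=4: u_4=27/40 ∈ [1/4, 3/4) → index 2
j=5: u_5=101/120 ∈ [13/16, 15/16) → index 4

0 1 2 2 2 4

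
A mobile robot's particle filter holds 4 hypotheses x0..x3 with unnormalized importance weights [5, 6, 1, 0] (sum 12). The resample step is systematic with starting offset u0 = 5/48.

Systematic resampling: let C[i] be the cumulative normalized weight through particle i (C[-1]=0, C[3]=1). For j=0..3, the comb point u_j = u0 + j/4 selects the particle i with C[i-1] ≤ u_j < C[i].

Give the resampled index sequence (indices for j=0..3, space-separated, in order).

0 0 1 1

C = [5/12, 11/12, 1, 1]
j=0: u_0=5/48 ∈ [0, 5/12) → index 0
j=1: u_1=17/48 ∈ [0, 5/12) → index 0
j=2: u_2=29/48 ∈ [5/12, 11/12) → index 1
j=3: u_3=41/48 ∈ [5/12, 11/12) → index 1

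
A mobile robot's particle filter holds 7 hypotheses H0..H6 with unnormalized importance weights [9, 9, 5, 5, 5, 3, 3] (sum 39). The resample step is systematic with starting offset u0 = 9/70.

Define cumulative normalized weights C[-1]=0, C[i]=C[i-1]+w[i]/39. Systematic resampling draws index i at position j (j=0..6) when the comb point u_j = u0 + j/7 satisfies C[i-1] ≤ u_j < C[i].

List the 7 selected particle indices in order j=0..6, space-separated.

C = [3/13, 6/13, 23/39, 28/39, 11/13, 12/13, 1]
j=0: u_0=9/70 ∈ [0, 3/13) → index 0
j=1: u_1=19/70 ∈ [3/13, 6/13) → index 1
j=2: u_2=29/70 ∈ [3/13, 6/13) → index 1
j=3: u_3=39/70 ∈ [6/13, 23/39) → index 2
j=4: u_4=7/10 ∈ [23/39, 28/39) → index 3
j=5: u_5=59/70 ∈ [28/39, 11/13) → index 4
j=6: u_6=69/70 ∈ [12/13, 1) → index 6

0 1 1 2 3 4 6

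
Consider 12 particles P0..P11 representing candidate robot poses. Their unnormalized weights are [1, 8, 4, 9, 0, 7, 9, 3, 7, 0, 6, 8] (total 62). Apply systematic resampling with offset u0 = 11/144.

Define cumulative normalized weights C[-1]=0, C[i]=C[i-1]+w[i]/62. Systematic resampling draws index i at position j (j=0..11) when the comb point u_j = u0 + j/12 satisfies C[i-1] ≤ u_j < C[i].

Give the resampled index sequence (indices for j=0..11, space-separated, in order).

1 2 3 3 5 6 6 7 8 10 11 11

C = [1/62, 9/62, 13/62, 11/31, 11/31, 29/62, 19/31, 41/62, 24/31, 24/31, 27/31, 1]
j=0: u_0=11/144 ∈ [1/62, 9/62) → index 1
j=1: u_1=23/144 ∈ [9/62, 13/62) → index 2
j=2: u_2=35/144 ∈ [13/62, 11/31) → index 3
j=3: u_3=47/144 ∈ [13/62, 11/31) → index 3
j=4: u_4=59/144 ∈ [11/31, 29/62) → index 5
j=5: u_5=71/144 ∈ [29/62, 19/31) → index 6
j=6: u_6=83/144 ∈ [29/62, 19/31) → index 6
j=7: u_7=95/144 ∈ [19/31, 41/62) → index 7
j=8: u_8=107/144 ∈ [41/62, 24/31) → index 8
j=9: u_9=119/144 ∈ [24/31, 27/31) → index 10
j=10: u_10=131/144 ∈ [27/31, 1) → index 11
j=11: u_11=143/144 ∈ [27/31, 1) → index 11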